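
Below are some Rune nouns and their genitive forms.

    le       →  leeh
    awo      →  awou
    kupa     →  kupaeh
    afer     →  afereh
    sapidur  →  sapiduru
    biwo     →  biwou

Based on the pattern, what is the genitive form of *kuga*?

The suffix is conditioned by the last vowel: -u when the last vowel of the stem is a rounded vowel (*awo*, *sapidur*, *biwo*); -eh when the last vowel of the stem is an unrounded vowel (*le*, *kupa*, *afer*).
Since the last vowel of *kuga* is /a/ (an unrounded vowel), it takes -eh, giving *kugaeh*.

kugaeh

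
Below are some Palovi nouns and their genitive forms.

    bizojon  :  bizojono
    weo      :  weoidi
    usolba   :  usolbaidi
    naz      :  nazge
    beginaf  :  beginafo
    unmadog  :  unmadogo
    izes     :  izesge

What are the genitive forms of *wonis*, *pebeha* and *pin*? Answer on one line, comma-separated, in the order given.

wonisge, pebehaidi, pino

The alternation tracks the final sound of the stem — -ge when the stem ends in a sibilant (*naz*, *izes*); -o when the stem ends in a non-sibilant consonant (*bizojon*, *beginaf*, *unmadog*); -idi when the stem ends in a vowel (*weo*, *usolba*).
*wonis*: final sound = /s/, a sibilant → -ge → *wonisge*.
*pebeha*: final sound = /a/, a vowel → -idi → *pebehaidi*.
The final sound of *pin* is /n/, which is a non-sibilant consonant, so the suffix is -o, giving *pino*.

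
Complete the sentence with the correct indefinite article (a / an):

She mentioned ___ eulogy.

a

The indefinite article is chosen by the initial *sound* of the following word, not its spelling.
*eulogy* begins with the sound /juː/ (eu pronounced /juː/) — a consonant sound.
So the article is *a*: She mentioned a eulogy.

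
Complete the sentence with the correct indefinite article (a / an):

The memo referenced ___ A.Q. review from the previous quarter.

an

The indefinite article is chosen by the initial *sound* of the following word, not its spelling.
The initialism *A.Q.* is read letter by letter; the first letter, A, is pronounced /eɪ/, which begins with a vowel sound.
So the article is *an*: The memo referenced an A.Q. review from the previous quarter.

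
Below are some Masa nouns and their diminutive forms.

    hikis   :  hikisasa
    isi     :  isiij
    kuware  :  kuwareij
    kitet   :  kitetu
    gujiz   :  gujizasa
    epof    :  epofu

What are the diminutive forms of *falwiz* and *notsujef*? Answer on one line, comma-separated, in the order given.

falwizasa, notsujefu

The suffix is conditioned by the final sound: -asa when the stem ends in a sibilant (*hikis*, *gujiz*); -u when the stem ends in a non-sibilant consonant (*kitet*, *epof*); -ij when the stem ends in a vowel (*isi*, *kuware*).
*falwiz*: final sound = /z/, a sibilant → -asa → *falwizasa*.
Since the final sound of *notsujef* is /f/ (a non-sibilant consonant), it takes -u, giving *notsujefu*.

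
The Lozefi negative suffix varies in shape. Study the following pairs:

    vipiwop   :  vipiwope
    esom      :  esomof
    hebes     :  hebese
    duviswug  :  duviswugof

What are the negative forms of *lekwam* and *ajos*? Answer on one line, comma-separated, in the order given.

The suffix is conditioned by the final consonant: -e when the stem ends in a voiceless consonant (*vipiwop*, *hebes*); -of when the stem ends in a voiced consonant (*esom*, *duviswug*).
*lekwam* — final consonant /m/ (voiced) → -of → *lekwamof*.
*ajos*: final consonant = /s/, voiceless → -e → *ajose*.

lekwamof, ajose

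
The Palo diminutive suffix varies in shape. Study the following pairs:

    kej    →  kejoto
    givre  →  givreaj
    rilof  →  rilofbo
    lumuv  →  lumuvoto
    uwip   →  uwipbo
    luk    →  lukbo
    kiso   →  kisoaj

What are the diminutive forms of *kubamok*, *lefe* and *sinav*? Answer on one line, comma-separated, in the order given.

kubamokbo, lefeaj, sinavoto

The alternation tracks the final sound of the stem — -bo when the stem ends in a voiceless consonant (*rilof*, *uwip*, *luk*); -oto when the stem ends in a voiced consonant (*kej*, *lumuv*); -aj when the stem ends in a vowel (*givre*, *kiso*).
Since the final sound of *kubamok* is /k/ (a voiceless consonant), it takes -bo, giving *kubamokbo*.
*lefe* — final sound /e/ (a vowel) → -aj → *lefeaj*.
*sinav*: final sound = /v/, a voiced consonant → -oto → *sinavoto*.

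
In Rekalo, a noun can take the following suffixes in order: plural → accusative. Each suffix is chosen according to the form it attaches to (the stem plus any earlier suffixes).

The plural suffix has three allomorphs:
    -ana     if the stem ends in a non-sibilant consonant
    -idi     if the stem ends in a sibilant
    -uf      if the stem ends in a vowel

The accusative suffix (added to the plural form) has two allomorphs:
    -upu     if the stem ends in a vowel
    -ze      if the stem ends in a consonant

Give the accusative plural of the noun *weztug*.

weztuganaupu

*weztug* — final sound /g/ (a non-sibilant consonant) → -ana → *weztugana*.
Since the final sound of the plural form *weztugana* is /a/ (a vowel), it takes -upu, giving *weztuganaupu*.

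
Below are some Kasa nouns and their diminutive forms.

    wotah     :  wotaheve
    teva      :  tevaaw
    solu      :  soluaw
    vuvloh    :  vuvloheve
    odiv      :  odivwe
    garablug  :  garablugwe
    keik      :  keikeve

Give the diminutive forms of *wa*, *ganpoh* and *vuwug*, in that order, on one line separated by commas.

The alternation tracks the final sound of the stem — -eve when the stem ends in a voiceless consonant (*wotah*, *vuvloh*, *keik*); -we when the stem ends in a voiced consonant (*odiv*, *garablug*); -aw when the stem ends in a vowel (*teva*, *solu*).
*wa* — final sound /a/ (a vowel) → -aw → *waaw*.
Since the final sound of *ganpoh* is /h/ (a voiceless consonant), it takes -eve, giving *ganpoheve*.
*vuwug*: final sound = /g/, a voiced consonant → -we → *vuwugwe*.

waaw, ganpoheve, vuwugwe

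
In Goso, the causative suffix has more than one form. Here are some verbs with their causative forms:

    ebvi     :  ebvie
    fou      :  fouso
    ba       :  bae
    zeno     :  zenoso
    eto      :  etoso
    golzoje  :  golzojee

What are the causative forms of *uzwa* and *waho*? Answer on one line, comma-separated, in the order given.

uzwae, wahoso

The pattern is rounding harmony: -so when the last vowel of the stem is a rounded vowel (*fou*, *zeno*, *eto*); -e when the last vowel of the stem is an unrounded vowel (*ebvi*, *ba*, *golzoje*).
*uzwa*: last vowel = /a/, an unrounded vowel → -e → *uzwae*.
*waho* — last vowel /o/ (a rounded vowel) → -so → *wahoso*.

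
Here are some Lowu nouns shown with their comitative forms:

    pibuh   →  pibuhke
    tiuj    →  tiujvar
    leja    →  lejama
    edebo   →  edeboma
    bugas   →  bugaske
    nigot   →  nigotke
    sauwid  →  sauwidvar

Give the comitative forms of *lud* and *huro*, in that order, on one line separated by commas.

ludvar, huroma

The suffix is conditioned by the final sound: -ke when the stem ends in a voiceless consonant (*pibuh*, *bugas*, *nigot*); -var when the stem ends in a voiced consonant (*tiuj*, *sauwid*); -ma when the stem ends in a vowel (*leja*, *edebo*).
Since the final sound of *lud* is /d/ (a voiced consonant), it takes -var, giving *ludvar*.
*huro* — final sound /o/ (a vowel) → -ma → *huroma*.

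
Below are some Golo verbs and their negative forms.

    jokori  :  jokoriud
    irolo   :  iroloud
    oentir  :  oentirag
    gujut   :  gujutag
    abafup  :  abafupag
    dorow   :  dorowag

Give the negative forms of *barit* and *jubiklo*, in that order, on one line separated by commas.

baritag, jubikloud

The alternation tracks the final sound of the stem — -ag when the stem ends in a consonant (*oentir*, *gujut*, *abafup*, *dorow*); -ud when the stem ends in a vowel (*jokori*, *irolo*).
Since the final sound of *barit* is /t/ (a consonant), it takes -ag, giving *baritag*.
*jubiklo*: final sound = /o/, a vowel → -ud → *jubikloud*.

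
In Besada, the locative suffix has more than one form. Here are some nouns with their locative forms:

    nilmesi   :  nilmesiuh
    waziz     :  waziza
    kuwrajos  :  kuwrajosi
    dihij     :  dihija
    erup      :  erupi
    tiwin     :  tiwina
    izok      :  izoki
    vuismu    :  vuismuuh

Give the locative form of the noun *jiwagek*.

jiwageki

The suffix is conditioned by the final sound: -i when the stem ends in a voiceless consonant (*kuwrajos*, *erup*, *izok*); -a when the stem ends in a voiced consonant (*waziz*, *dihij*, *tiwin*); -uh when the stem ends in a vowel (*nilmesi*, *vuismu*).
*jiwagek* — final sound /k/ (a voiceless consonant) → -i → *jiwageki*.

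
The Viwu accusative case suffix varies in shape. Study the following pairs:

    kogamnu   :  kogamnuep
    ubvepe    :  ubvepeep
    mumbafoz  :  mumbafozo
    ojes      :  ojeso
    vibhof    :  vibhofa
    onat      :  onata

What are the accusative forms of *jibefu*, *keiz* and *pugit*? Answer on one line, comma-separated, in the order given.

jibefuep, keizo, pugita

The alternation tracks the final sound of the stem — -o when the stem ends in a sibilant (*mumbafoz*, *ojes*); -a when the stem ends in a non-sibilant consonant (*vibhof*, *onat*); -ep when the stem ends in a vowel (*kogamnu*, *ubvepe*).
Since the final sound of *jibefu* is /u/ (a vowel), it takes -ep, giving *jibefuep*.
*keiz* — final sound /z/ (a sibilant) → -o → *keizo*.
The final sound of *pugit* is /t/, which is a non-sibilant consonant, so the suffix is -a, giving *pugita*.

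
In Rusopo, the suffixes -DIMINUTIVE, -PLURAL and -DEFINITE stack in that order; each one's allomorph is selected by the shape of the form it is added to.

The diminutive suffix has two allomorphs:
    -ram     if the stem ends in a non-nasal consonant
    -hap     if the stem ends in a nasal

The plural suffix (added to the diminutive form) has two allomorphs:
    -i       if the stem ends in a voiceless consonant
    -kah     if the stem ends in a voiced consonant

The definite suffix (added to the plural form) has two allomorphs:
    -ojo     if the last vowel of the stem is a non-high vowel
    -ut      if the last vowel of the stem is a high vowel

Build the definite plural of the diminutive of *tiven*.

tivenhapiut

*tiven*: final consonant = /n/, a nasal → -hap → *tivenhap*.
Since the final consonant of the diminutive form *tivenhap* is /p/ (voiceless), it takes -i, giving *tivenhapi*.
The plural form *tivenhapi* — last vowel /i/ (a high vowel) → -ut → *tivenhapiut*.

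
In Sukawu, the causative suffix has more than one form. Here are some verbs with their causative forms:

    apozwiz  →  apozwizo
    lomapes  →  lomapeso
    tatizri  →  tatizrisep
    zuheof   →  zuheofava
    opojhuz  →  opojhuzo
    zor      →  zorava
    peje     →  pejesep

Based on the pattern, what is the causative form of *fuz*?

Looking at the final sound of each stem: -o when the stem ends in a sibilant (*apozwiz*, *lomapes*, *opojhuz*); -ava when the stem ends in a non-sibilant consonant (*zuheof*, *zor*); -sep when the stem ends in a vowel (*tatizri*, *peje*).
*fuz* — final sound /z/ (a sibilant) → -o → *fuzo*.

fuzo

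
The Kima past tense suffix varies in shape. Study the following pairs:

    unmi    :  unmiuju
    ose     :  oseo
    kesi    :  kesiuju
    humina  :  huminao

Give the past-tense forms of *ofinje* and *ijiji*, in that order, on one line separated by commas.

The pattern is height harmony: -uju when the last vowel of the stem is a high vowel (*unmi*, *kesi*); -o when the last vowel of the stem is a non-high vowel (*ose*, *humina*).
*ofinje*: last vowel = /e/, a non-high vowel → -o → *ofinjeo*.
*ijiji* — last vowel /i/ (a high vowel) → -uju → *ijijiuju*.

ofinjeo, ijijiuju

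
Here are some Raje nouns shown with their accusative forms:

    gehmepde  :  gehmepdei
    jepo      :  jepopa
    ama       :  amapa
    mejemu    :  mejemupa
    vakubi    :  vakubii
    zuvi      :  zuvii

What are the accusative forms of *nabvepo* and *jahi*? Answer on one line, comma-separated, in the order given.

nabvepopa, jahii

The suffix is conditioned by the last vowel: -i when the last vowel of the stem is a front vowel (*gehmepde*, *vakubi*, *zuvi*); -pa when the last vowel of the stem is a back vowel (*jepo*, *ama*, *mejemu*).
*nabvepo*: last vowel = /o/, a back vowel → -pa → *nabvepopa*.
*jahi* — last vowel /i/ (a front vowel) → -i → *jahii*.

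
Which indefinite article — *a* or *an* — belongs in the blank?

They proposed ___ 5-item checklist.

a

The indefinite article is chosen by the initial *sound* of the following word, not its spelling.
The number *5* is spoken "five", beginning with /faɪv/ — a consonant sound.
So the article is *a*: They proposed a 5-item checklist.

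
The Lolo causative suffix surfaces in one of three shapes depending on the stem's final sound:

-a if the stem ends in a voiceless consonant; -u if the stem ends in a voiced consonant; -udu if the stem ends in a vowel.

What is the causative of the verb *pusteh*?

pusteha

*pusteh*: final sound = /h/, a voiceless consonant → -a → *pusteha*.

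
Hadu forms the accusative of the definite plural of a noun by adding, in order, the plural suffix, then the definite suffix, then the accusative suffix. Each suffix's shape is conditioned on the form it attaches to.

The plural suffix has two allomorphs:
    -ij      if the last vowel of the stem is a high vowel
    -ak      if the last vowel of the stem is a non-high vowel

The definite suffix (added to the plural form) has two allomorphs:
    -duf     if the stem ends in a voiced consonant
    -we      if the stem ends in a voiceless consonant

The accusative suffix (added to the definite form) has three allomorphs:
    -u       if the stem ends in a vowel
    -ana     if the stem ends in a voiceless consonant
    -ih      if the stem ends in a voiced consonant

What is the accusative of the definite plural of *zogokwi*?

*zogokwi*: last vowel = /i/, a high vowel → -ij → *zogokwiij*.
Since the final consonant of the plural form *zogokwiij* is /j/ (voiced), it takes -duf, giving *zogokwiijduf*.
The definite form *zogokwiijduf*: final sound = /f/, a voiceless consonant → -ana → *zogokwiijdufana*.

zogokwiijdufana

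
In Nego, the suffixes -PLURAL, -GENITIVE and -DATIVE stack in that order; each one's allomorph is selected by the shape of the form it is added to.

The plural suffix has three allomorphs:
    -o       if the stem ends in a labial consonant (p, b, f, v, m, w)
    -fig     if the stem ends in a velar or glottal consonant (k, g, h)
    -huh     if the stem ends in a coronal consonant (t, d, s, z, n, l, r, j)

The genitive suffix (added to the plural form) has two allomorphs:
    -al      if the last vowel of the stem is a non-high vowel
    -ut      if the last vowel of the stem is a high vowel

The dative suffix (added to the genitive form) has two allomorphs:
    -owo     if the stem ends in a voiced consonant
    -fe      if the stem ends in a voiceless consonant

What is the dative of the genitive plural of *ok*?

okfigutfe

Since the final consonant of *ok* is /k/ (velar/glottal), it takes -fig, giving *okfig*.
The plural form *okfig* — last vowel /i/ (a high vowel) → -ut → *okfigut*.
The genitive form *okfigut*: final consonant = /t/, voiceless → -fe → *okfigutfe*.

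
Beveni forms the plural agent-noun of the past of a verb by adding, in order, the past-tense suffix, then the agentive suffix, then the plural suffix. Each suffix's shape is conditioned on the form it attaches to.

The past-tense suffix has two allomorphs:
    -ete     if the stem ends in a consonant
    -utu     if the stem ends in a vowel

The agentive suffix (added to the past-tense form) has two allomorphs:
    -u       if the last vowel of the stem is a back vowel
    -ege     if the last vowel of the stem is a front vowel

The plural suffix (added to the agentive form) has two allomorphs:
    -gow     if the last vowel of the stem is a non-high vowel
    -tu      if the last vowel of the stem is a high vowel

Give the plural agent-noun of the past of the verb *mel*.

*mel*: final sound = /l/, a consonant → -ete → *melete*.
The past-tense form *melete*: last vowel = /e/, a front vowel → -ege → *meleteege*.
Since the last vowel of the agentive form *meleteege* is /e/ (a non-high vowel), it takes -gow, giving *meleteegegow*.

meleteegegow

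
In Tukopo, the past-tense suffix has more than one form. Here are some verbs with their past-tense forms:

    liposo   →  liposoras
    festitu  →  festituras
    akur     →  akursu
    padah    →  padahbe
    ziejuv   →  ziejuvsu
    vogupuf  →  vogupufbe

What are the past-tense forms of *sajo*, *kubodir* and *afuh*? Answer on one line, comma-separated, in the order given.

The alternation tracks the final sound of the stem — -be when the stem ends in a voiceless consonant (*padah*, *vogupuf*); -su when the stem ends in a voiced consonant (*akur*, *ziejuv*); -ras when the stem ends in a vowel (*liposo*, *festitu*).
Since the final sound of *sajo* is /o/ (a vowel), it takes -ras, giving *sajoras*.
Since the final sound of *kubodir* is /r/ (a voiced consonant), it takes -su, giving *kubodirsu*.
*afuh*: final sound = /h/, a voiceless consonant → -be → *afuhbe*.

sajoras, kubodirsu, afuhbe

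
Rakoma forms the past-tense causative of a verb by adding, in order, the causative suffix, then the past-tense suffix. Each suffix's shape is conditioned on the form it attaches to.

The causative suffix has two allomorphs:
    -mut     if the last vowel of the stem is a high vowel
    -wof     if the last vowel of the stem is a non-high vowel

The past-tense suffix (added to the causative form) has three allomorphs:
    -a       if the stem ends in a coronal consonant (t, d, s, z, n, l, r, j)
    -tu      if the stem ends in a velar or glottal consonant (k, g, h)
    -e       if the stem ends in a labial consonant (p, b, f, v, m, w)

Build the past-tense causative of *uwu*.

Since the last vowel of *uwu* is /u/ (a high vowel), it takes -mut, giving *uwumut*.
Since the final consonant of the causative form *uwumut* is /t/ (coronal), it takes -a, giving *uwumuta*.

uwumuta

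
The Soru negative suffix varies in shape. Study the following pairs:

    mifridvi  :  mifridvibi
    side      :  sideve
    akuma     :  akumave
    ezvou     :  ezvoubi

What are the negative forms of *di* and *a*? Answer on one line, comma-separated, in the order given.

dibi, ave

Looking at the last vowel of each stem: -bi when the last vowel of the stem is a high vowel (*mifridvi*, *ezvou*); -ve when the last vowel of the stem is a non-high vowel (*side*, *akuma*).
The last vowel of *di* is /i/, which is a high vowel, so the suffix is -bi, giving *dibi*.
Since the last vowel of *a* is /a/ (a non-high vowel), it takes -ve, giving *ave*.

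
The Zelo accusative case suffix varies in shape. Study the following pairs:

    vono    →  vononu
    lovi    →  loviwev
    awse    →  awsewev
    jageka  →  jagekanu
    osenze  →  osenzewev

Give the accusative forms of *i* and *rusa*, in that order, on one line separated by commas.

The alternation tracks the last vowel of the stem — -wev when the last vowel of the stem is a front vowel (*lovi*, *awse*, *osenze*); -nu when the last vowel of the stem is a back vowel (*vono*, *jageka*).
*i*: last vowel = /i/, a front vowel → -wev → *iwev*.
Since the last vowel of *rusa* is /a/ (a back vowel), it takes -nu, giving *rusanu*.

iwev, rusanu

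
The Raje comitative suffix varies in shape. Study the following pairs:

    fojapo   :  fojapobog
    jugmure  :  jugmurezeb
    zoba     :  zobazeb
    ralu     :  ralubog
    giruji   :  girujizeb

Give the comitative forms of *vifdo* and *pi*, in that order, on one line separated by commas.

vifdobog, pizeb

The suffix is conditioned by the last vowel: -bog when the last vowel of the stem is a rounded vowel (*fojapo*, *ralu*); -zeb when the last vowel of the stem is an unrounded vowel (*jugmure*, *zoba*, *giruji*).
The last vowel of *vifdo* is /o/, which is a rounded vowel, so the suffix is -bog, giving *vifdobog*.
*pi*: last vowel = /i/, an unrounded vowel → -zeb → *pizeb*.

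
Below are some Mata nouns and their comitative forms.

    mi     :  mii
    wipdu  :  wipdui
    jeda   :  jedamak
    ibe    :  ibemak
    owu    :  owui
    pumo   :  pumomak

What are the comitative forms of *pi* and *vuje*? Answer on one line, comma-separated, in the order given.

Looking at the last vowel of each stem: -i when the last vowel of the stem is a high vowel (*mi*, *wipdu*, *owu*); -mak when the last vowel of the stem is a non-high vowel (*jeda*, *ibe*, *pumo*).
*pi* — last vowel /i/ (a high vowel) → -i → *pii*.
The last vowel of *vuje* is /e/, which is a non-high vowel, so the suffix is -mak, giving *vujemak*.

pii, vujemak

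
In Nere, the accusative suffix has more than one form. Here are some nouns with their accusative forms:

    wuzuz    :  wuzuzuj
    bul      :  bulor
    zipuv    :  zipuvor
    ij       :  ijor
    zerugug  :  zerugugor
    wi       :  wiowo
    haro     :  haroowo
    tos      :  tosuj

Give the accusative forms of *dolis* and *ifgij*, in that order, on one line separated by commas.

The suffix is conditioned by the final sound: -uj when the stem ends in a sibilant (*wuzuz*, *tos*); -or when the stem ends in a non-sibilant consonant (*bul*, *zipuv*, *ij*, *zerugug*); -owo when the stem ends in a vowel (*wi*, *haro*).
The final sound of *dolis* is /s/, which is a sibilant, so the suffix is -uj, giving *dolisuj*.
Since the final sound of *ifgij* is /j/ (a non-sibilant consonant), it takes -or, giving *ifgijor*.

dolisuj, ifgijor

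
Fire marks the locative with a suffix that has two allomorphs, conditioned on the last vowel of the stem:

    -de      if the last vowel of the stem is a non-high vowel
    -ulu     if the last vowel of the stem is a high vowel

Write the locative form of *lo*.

*lo* — last vowel /o/ (a non-high vowel) → -de → *lode*.

lode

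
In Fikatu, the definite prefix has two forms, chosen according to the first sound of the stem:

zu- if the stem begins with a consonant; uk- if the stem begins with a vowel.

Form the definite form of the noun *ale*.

Since the first sound of *ale* is /a/ (a vowel), it takes uk-, giving *ukale*.

ukale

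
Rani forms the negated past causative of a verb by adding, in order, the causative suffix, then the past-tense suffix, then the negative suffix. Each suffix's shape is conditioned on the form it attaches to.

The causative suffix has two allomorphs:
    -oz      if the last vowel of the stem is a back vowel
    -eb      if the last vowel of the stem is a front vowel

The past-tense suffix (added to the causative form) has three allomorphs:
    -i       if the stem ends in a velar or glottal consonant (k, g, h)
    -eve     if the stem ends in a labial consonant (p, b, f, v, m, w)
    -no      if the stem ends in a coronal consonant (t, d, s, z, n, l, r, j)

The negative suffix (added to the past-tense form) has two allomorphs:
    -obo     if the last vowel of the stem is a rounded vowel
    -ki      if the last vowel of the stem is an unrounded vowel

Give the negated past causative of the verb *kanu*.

kanuoznoobo

Since the last vowel of *kanu* is /u/ (a back vowel), it takes -oz, giving *kanuoz*.
The causative form *kanuoz* — final consonant /z/ (coronal) → -no → *kanuozno*.
The past-tense form *kanuozno* — last vowel /o/ (a rounded vowel) → -obo → *kanuoznoobo*.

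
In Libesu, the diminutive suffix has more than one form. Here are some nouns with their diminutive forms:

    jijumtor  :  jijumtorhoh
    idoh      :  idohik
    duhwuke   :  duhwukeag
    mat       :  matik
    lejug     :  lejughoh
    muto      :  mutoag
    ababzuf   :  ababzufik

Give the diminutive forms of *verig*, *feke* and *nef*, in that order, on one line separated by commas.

Looking at the final sound of each stem: -ik when the stem ends in a voiceless consonant (*idoh*, *mat*, *ababzuf*); -hoh when the stem ends in a voiced consonant (*jijumtor*, *lejug*); -ag when the stem ends in a vowel (*duhwuke*, *muto*).
*verig*: final sound = /g/, a voiced consonant → -hoh → *verighoh*.
The final sound of *feke* is /e/, which is a vowel, so the suffix is -ag, giving *fekeag*.
*nef*: final sound = /f/, a voiceless consonant → -ik → *nefik*.

verighoh, fekeag, nefik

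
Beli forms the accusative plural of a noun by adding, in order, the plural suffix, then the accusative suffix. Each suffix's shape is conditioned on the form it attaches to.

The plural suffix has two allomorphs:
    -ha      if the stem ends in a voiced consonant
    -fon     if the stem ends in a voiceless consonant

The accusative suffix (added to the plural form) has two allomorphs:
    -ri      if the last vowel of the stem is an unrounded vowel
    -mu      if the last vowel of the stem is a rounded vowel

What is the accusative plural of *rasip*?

rasipfonmu

The final consonant of *rasip* is /p/, which is voiceless, so the plural suffix is -fon, giving *rasipfon*.
The last vowel of the plural form *rasipfon* is /o/, which is a rounded vowel, so the accusative suffix is -mu, giving *rasipfonmu*.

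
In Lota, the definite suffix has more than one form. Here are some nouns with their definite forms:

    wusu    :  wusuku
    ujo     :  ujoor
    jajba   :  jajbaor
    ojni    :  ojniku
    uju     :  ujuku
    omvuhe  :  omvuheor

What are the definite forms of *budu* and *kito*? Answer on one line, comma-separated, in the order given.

buduku, kitoor

The suffix is conditioned by the last vowel: -ku when the last vowel of the stem is a high vowel (*wusu*, *ojni*, *uju*); -or when the last vowel of the stem is a non-high vowel (*ujo*, *jajba*, *omvuhe*).
The last vowel of *budu* is /u/, which is a high vowel, so the suffix is -ku, giving *buduku*.
The last vowel of *kito* is /o/, which is a non-high vowel, so the suffix is -or, giving *kitoor*.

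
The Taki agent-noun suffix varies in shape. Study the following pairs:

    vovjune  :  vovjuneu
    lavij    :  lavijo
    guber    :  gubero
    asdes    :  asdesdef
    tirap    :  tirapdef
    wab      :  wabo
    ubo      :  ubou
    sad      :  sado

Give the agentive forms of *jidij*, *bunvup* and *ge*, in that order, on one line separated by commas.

jidijo, bunvupdef, geu

The suffix is conditioned by the final sound: -def when the stem ends in a voiceless consonant (*asdes*, *tirap*); -o when the stem ends in a voiced consonant (*lavij*, *guber*, *wab*, *sad*); -u when the stem ends in a vowel (*vovjune*, *ubo*).
*jidij* — final sound /j/ (a voiced consonant) → -o → *jidijo*.
Since the final sound of *bunvup* is /p/ (a voiceless consonant), it takes -def, giving *bunvupdef*.
*ge*: final sound = /e/, a vowel → -u → *geu*.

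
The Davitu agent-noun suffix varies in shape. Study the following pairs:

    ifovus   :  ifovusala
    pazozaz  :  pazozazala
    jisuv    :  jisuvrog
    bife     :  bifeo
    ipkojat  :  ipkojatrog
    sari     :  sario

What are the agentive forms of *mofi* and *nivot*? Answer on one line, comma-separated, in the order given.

The pattern is sibilance of the final sound: -ala when the stem ends in a sibilant (*ifovus*, *pazozaz*); -rog when the stem ends in a non-sibilant consonant (*jisuv*, *ipkojat*); -o when the stem ends in a vowel (*bife*, *sari*).
Since the final sound of *mofi* is /i/ (a vowel), it takes -o, giving *mofio*.
The final sound of *nivot* is /t/, which is a non-sibilant consonant, so the suffix is -rog, giving *nivotrog*.

mofio, nivotrog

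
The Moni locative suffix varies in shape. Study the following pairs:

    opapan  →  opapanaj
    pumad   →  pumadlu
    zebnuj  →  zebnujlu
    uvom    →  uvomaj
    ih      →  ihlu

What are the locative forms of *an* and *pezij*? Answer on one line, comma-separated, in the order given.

The suffix is conditioned by the final consonant: -aj when the stem ends in a nasal (*opapan*, *uvom*); -lu when the stem ends in a non-nasal consonant (*pumad*, *zebnuj*, *ih*).
*an*: final consonant = /n/, a nasal → -aj → *anaj*.
*pezij*: final consonant = /j/, non-nasal → -lu → *pezijlu*.

anaj, pezijlu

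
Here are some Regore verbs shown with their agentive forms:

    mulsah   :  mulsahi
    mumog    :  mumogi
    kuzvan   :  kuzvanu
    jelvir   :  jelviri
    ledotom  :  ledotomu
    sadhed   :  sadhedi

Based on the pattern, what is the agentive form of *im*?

Looking at the final consonant of each stem: -u when the stem ends in a nasal (*kuzvan*, *ledotom*); -i when the stem ends in a non-nasal consonant (*mulsah*, *mumog*, *jelvir*, *sadhed*).
Since the final consonant of *im* is /m/ (a nasal), it takes -u, giving *imu*.

imu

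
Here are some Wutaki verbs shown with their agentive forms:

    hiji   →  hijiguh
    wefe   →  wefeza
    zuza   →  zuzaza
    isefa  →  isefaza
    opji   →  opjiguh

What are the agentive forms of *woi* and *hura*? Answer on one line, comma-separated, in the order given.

woiguh, huraza

The suffix is conditioned by the last vowel: -guh when the last vowel of the stem is a high vowel (*hiji*, *opji*); -za when the last vowel of the stem is a non-high vowel (*wefe*, *zuza*, *isefa*).
*woi*: last vowel = /i/, a high vowel → -guh → *woiguh*.
The last vowel of *hura* is /a/, which is a non-high vowel, so the suffix is -za, giving *huraza*.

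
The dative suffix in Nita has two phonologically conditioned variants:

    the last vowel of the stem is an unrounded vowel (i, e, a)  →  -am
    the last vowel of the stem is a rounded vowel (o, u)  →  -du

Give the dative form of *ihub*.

*ihub*: last vowel = /u/, a rounded vowel → -du → *ihubdu*.

ihubdu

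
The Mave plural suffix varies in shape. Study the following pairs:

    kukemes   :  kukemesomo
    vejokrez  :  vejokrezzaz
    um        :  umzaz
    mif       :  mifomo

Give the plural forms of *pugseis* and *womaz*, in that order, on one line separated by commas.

pugseisomo, womazzaz

The pattern is voicing of the final consonant: -omo when the stem ends in a voiceless consonant (*kukemes*, *mif*); -zaz when the stem ends in a voiced consonant (*vejokrez*, *um*).
*pugseis*: final consonant = /s/, voiceless → -omo → *pugseisomo*.
The final consonant of *womaz* is /z/, which is voiced, so the suffix is -zaz, giving *womazzaz*.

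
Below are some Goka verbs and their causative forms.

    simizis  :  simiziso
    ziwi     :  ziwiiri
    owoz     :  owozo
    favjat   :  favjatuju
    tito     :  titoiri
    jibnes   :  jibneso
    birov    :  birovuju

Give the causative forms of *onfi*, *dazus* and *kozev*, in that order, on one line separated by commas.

Looking at the final sound of each stem: -o when the stem ends in a sibilant (*simizis*, *owoz*, *jibnes*); -uju when the stem ends in a non-sibilant consonant (*favjat*, *birov*); -iri when the stem ends in a vowel (*ziwi*, *tito*).
*onfi*: final sound = /i/, a vowel → -iri → *onfiiri*.
*dazus* — final sound /s/ (a sibilant) → -o → *dazuso*.
The final sound of *kozev* is /v/, which is a non-sibilant consonant, so the suffix is -uju, giving *kozevuju*.

onfiiri, dazuso, kozevuju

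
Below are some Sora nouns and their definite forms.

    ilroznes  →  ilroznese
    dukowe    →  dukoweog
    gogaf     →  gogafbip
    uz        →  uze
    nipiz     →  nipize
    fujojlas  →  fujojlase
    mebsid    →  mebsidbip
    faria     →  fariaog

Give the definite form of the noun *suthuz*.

The pattern is sibilance of the final sound: -e when the stem ends in a sibilant (*ilroznes*, *uz*, *nipiz*, *fujojlas*); -bip when the stem ends in a non-sibilant consonant (*gogaf*, *mebsid*); -og when the stem ends in a vowel (*dukowe*, *faria*).
*suthuz* — final sound /z/ (a sibilant) → -e → *suthuze*.

suthuze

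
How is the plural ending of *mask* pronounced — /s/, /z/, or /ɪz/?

/s/

The stem *mask* ends in a voiceless non-sibilant consonant.
The plural suffix surfaces as /ɪz/ after sibilants, /s/ after other voiceless consonants, and /z/ after other voiced sounds.
So the plural -s on *mask* is pronounced /s/.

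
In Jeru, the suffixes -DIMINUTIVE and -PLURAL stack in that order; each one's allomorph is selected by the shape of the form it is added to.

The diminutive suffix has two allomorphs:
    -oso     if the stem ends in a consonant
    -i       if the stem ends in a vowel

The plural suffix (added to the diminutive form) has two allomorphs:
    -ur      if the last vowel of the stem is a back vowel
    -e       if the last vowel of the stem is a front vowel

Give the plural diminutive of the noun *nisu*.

The final sound of *nisu* is /u/, which is a vowel, so the diminutive suffix is -i, giving *nisui*.
Since the last vowel of the diminutive form *nisui* is /i/ (a front vowel), it takes -e, giving *nisuie*.

nisuie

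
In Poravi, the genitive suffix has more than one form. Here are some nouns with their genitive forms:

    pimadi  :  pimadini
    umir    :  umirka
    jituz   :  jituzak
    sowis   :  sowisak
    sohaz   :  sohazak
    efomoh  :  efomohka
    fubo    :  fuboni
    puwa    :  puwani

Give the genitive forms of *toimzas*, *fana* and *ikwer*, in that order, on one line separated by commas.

toimzasak, fanani, ikwerka

Looking at the final sound of each stem: -ak when the stem ends in a sibilant (*jituz*, *sowis*, *sohaz*); -ka when the stem ends in a non-sibilant consonant (*umir*, *efomoh*); -ni when the stem ends in a vowel (*pimadi*, *fubo*, *puwa*).
The final sound of *toimzas* is /s/, which is a sibilant, so the suffix is -ak, giving *toimzasak*.
The final sound of *fana* is /a/, which is a vowel, so the suffix is -ni, giving *fanani*.
Since the final sound of *ikwer* is /r/ (a non-sibilant consonant), it takes -ka, giving *ikwerka*.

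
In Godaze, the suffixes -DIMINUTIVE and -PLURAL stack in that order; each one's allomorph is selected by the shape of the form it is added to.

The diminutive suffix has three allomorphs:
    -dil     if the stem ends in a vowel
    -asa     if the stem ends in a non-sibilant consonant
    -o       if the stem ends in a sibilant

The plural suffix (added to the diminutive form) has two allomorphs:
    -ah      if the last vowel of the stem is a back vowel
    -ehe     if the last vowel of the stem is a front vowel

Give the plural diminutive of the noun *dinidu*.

dinidudilehe

*dinidu*: final sound = /u/, a vowel → -dil → *dinidudil*.
Since the last vowel of the diminutive form *dinidudil* is /i/ (a front vowel), it takes -ehe, giving *dinidudilehe*.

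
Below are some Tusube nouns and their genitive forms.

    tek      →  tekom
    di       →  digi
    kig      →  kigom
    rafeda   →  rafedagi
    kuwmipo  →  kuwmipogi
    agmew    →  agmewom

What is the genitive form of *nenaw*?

nenawom

The pattern is consonant vs. vowel: -om when the stem ends in a consonant (*tek*, *kig*, *agmew*); -gi when the stem ends in a vowel (*di*, *rafeda*, *kuwmipo*).
Since the final sound of *nenaw* is /w/ (a consonant), it takes -om, giving *nenawom*.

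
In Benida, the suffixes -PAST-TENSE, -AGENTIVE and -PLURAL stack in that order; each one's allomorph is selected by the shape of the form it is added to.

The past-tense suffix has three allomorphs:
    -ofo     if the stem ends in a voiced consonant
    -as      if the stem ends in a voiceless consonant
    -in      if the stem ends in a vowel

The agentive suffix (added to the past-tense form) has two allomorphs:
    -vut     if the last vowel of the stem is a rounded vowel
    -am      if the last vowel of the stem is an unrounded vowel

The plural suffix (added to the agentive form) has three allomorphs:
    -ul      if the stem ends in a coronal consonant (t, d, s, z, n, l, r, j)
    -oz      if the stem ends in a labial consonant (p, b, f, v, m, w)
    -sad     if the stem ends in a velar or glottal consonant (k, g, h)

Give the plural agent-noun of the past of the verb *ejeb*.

The final sound of *ejeb* is /b/, which is a voiced consonant, so the past-tense suffix is -ofo, giving *ejebofo*.
The past-tense form *ejebofo*: last vowel = /o/, a rounded vowel → -vut → *ejebofovut*.
The agentive form *ejebofovut*: final consonant = /t/, coronal → -ul → *ejebofovutul*.

ejebofovutul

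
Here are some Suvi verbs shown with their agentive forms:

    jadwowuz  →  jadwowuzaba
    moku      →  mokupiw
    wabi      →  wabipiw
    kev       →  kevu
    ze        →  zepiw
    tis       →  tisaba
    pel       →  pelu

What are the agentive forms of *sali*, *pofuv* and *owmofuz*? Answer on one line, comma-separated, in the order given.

The alternation tracks the final sound of the stem — -aba when the stem ends in a sibilant (*jadwowuz*, *tis*); -u when the stem ends in a non-sibilant consonant (*kev*, *pel*); -piw when the stem ends in a vowel (*moku*, *wabi*, *ze*).
Since the final sound of *sali* is /i/ (a vowel), it takes -piw, giving *salipiw*.
*pofuv*: final sound = /v/, a non-sibilant consonant → -u → *pofuvu*.
*owmofuz*: final sound = /z/, a sibilant → -aba → *owmofuzaba*.

salipiw, pofuvu, owmofuzaba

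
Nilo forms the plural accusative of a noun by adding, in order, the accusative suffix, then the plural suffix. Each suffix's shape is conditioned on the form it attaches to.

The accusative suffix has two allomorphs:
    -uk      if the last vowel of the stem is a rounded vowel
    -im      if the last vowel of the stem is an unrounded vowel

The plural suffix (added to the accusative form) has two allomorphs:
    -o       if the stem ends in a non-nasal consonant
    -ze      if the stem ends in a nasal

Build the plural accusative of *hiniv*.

hinivimze

*hiniv*: last vowel = /i/, an unrounded vowel → -im → *hinivim*.
The accusative form *hinivim* — final consonant /m/ (a nasal) → -ze → *hinivimze*.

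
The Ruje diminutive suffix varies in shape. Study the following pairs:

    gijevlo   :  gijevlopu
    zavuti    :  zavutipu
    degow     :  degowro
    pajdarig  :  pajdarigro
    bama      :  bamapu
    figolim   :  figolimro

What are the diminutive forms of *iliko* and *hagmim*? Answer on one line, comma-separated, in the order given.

The alternation tracks the final sound of the stem — -ro when the stem ends in a consonant (*degow*, *pajdarig*, *figolim*); -pu when the stem ends in a vowel (*gijevlo*, *zavuti*, *bama*).
*iliko* — final sound /o/ (a vowel) → -pu → *ilikopu*.
The final sound of *hagmim* is /m/, which is a consonant, so the suffix is -ro, giving *hagmimro*.

ilikopu, hagmimro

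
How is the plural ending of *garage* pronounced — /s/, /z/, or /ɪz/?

The stem *garage* ends in a sibilant (/s, z, ʃ, ʒ, tʃ, dʒ/).
The plural suffix surfaces as /ɪz/ after sibilants, /s/ after other voiceless consonants, and /z/ after other voiced sounds.
So the plural -s on *garage* is pronounced /ɪz/.

/ɪz/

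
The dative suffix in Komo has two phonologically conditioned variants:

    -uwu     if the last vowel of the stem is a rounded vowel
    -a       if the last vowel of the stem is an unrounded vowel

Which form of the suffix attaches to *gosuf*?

-uwu

*gosuf* — last vowel /u/ (a rounded vowel) → -uwu.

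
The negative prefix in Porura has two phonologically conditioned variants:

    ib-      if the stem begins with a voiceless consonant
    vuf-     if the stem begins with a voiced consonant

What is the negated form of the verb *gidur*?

vufgidur

*gidur*: first consonant = /g/, voiced → vuf- → *vufgidur*.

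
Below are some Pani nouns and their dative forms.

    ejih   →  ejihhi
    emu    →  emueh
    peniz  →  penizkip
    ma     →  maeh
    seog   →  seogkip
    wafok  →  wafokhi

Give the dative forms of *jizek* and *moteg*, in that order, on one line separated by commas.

jizekhi, motegkip

The alternation tracks the final sound of the stem — -hi when the stem ends in a voiceless consonant (*ejih*, *wafok*); -kip when the stem ends in a voiced consonant (*peniz*, *seog*); -eh when the stem ends in a vowel (*emu*, *ma*).
The final sound of *jizek* is /k/, which is a voiceless consonant, so the suffix is -hi, giving *jizekhi*.
*moteg* — final sound /g/ (a voiced consonant) → -kip → *motegkip*.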